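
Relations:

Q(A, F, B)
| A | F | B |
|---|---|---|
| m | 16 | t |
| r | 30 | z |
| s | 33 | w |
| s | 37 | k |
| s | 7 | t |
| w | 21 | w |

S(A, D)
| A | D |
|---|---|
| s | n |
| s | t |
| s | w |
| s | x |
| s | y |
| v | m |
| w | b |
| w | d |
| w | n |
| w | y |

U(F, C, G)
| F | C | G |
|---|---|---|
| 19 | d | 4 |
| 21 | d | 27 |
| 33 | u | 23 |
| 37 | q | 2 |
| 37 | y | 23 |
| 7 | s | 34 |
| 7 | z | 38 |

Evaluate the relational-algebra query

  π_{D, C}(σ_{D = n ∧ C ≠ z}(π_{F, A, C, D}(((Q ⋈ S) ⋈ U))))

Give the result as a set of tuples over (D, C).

{(n, d), (n, q), (n, s), (n, u), (n, y)}

Natural join on A: {(s, 33, w, n), (s, 33, w, t), (s, 33, w, w), (s, 33, w, x), (s, 33, w, y), (s, 37, k, n), (s, 37, k, t), (s, 37, k, w), (s, 37, k, x), (s, 37, k, y), (s, 7, t, n), (s, 7, t, t), (s, 7, t, w), (s, 7, t, x), (s, 7, t, y), (w, 21, w, b), (w, 21, w, d), (w, 21, w, n), (w, 21, w, y)}
Natural join on F: {(s, 33, w, n, u, 23), (s, 33, w, t, u, 23), (s, 33, w, w, u, 23), (s, 33, w, x, u, 23), (s, 33, w, y, u, 23), (s, 37, k, n, q, 2), (s, 37, k, n, y, 23), (s, 37, k, t, q, 2), (s, 37, k, t, y, 23), (s, 37, k, w, q, 2), (s, 37, k, w, y, 23), (s, 37, k, x, q, 2), (s, 37, k, x, y, 23), (s, 37, k, y, q, 2), (s, 37, k, y, y, 23), (s, 7, t, n, s, 34), (s, 7, t, n, z, 38), (s, 7, t, t, s, 34), (s, 7, t, t, z, 38), (s, 7, t, w, s, 34), (s, 7, t, w, z, 38), (s, 7, t, x, s, 34), (s, 7, t, x, z, 38), (s, 7, t, y, s, 34), (s, 7, t, y, z, 38), (w, 21, w, b, d, 27), (w, 21, w, d, d, 27), (w, 21, w, n, d, 27), (w, 21, w, y, d, 27)}
Keep only column(s) F, A, C, D: {(21, w, d, b), (21, w, d, d), (21, w, d, n), (21, w, d, y), (33, s, u, n), (33, s, u, t), (33, s, u, w), (33, s, u, x), (33, s, u, y), (37, s, q, n), (37, s, q, t), (37, s, q, w), (37, s, q, x), (37, s, q, y), (37, s, y, n), (37, s, y, t), (37, s, y, w), (37, s, y, x), (37, s, y, y), (7, s, s, n), (7, s, s, t), (7, s, s, w), (7, s, s, x), (7, s, s, y), (7, s, z, n), (7, s, z, t), (7, s, z, w), (7, s, z, x), (7, s, z, y)}
σ[D = n ∧ C ≠ z]: keep tuples satisfying D = n ∧ C ≠ z → {(21, w, d, n), (33, s, u, n), (37, s, q, n), (37, s, y, n), (7, s, s, n)}
Keep only column(s) D, C: {(n, d), (n, q), (n, s), (n, u), (n, y)}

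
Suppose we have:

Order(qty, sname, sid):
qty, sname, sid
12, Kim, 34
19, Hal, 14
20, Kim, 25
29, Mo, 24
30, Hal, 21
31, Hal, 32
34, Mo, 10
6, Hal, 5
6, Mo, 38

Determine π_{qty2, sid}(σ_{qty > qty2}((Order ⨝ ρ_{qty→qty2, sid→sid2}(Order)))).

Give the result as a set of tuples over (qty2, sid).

{(12, 25), (19, 21), (19, 32), (29, 10), (30, 32), (6, 10), (6, 14), (6, 21), (6, 24), (6, 32)}

ρ[qty→qty2, sid→sid2]: schema becomes (qty2, sname, sid2); tuples unchanged.
Order ⋈ ρ_{qty→qty2, sid→sid2}(Order) (natural join on sname): {(12, Kim, 34, 12, 34), (12, Kim, 34, 20, 25), (19, Hal, 14, 19, 14), (19, Hal, 14, 30, 21), (19, Hal, 14, 31, 32), (19, Hal, 14, 6, 5), (20, Kim, 25, 12, 34), (20, Kim, 25, 20, 25), (29, Mo, 24, 29, 24), (29, Mo, 24, 34, 10), (29, Mo, 24, 6, 38), (30, Hal, 21, 19, 14), (30, Hal, 21, 30, 21), (30, Hal, 21, 31, 32), (30, Hal, 21, 6, 5), (31, Hal, 32, 19, 14), (31, Hal, 32, 30, 21), (31, Hal, 32, 31, 32), (31, Hal, 32, 6, 5), (34, Mo, 10, 29, 24), (34, Mo, 10, 34, 10), (34, Mo, 10, 6, 38), (6, Hal, 5, 19, 14), (6, Hal, 5, 30, 21), (6, Hal, 5, 31, 32), (6, Hal, 5, 6, 5), (6, Mo, 38, 29, 24), (6, Mo, 38, 34, 10), (6, Mo, 38, 6, 38)}
Selection qty > qty2: {(19, Hal, 14, 6, 5), (20, Kim, 25, 12, 34), (29, Mo, 24, 6, 38), (30, Hal, 21, 19, 14), (30, Hal, 21, 6, 5), (31, Hal, 32, 19, 14), (31, Hal, 32, 30, 21), (31, Hal, 32, 6, 5), (34, Mo, 10, 29, 24), (34, Mo, 10, 6, 38)}
π[qty2, sid]: project onto (qty2, sid) → {(12, 25), (19, 21), (19, 32), (29, 10), (30, 32), (6, 10), (6, 14), (6, 21), (6, 24), (6, 32)}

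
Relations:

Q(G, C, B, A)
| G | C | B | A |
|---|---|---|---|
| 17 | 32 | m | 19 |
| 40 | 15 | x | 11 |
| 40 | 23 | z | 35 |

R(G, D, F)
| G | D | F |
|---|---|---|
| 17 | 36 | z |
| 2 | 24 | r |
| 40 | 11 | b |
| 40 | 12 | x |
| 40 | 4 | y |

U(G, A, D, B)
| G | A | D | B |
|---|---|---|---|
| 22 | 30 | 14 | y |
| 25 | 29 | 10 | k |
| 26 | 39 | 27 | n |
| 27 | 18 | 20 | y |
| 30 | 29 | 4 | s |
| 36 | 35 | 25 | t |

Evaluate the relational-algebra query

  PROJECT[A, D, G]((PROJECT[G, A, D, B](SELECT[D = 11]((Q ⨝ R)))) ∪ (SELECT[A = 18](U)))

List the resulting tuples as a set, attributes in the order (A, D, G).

{(11, 11, 40), (18, 20, 27), (35, 11, 40)}

Natural join on G: {(17, 32, m, 19, 36, z), (40, 15, x, 11, 11, b), (40, 15, x, 11, 12, x), (40, 15, x, 11, 4, y), (40, 23, z, 35, 11, b), (40, 23, z, 35, 12, x), (40, 23, z, 35, 4, y)}
Filtering on D = 11 leaves {(40, 15, x, 11, 11, b), (40, 23, z, 35, 11, b)}.
Projecting to G, A, D, B: {(40, 11, 11, x), (40, 35, 11, z)}
Filtering on A = 18 leaves {(27, 18, 20, y)}.
Taking the union: {(27, 18, 20, y), (40, 11, 11, x), (40, 35, 11, z)}
Projecting to A, D, G: {(11, 11, 40), (18, 20, 27), (35, 11, 40)}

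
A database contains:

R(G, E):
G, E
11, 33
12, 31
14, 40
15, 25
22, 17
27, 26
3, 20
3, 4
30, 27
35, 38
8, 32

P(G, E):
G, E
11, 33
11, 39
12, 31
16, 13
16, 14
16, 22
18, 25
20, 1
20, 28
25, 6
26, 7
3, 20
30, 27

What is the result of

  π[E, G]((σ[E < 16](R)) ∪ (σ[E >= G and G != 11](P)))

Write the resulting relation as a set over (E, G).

Filtering on E < 16 leaves {(3, 4)}.
Filtering on E >= G and G != 11 leaves {(12, 31), (16, 22), (18, 25), (20, 28), (3, 20)}.
Taking the union: {(12, 31), (16, 22), (18, 25), (20, 28), (3, 20), (3, 4)}
π[E, G]: project onto (E, G) → {(20, 3), (22, 16), (25, 18), (28, 20), (31, 12), (4, 3)}

{(20, 3), (22, 16), (25, 18), (28, 20), (31, 12), (4, 3)}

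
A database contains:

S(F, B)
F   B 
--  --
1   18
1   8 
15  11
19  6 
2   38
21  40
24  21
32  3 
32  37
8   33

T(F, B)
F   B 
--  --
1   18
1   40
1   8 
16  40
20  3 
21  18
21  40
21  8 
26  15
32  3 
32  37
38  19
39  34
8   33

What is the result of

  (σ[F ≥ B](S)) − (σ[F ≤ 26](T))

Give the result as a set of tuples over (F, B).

{(15, 11), (19, 6), (24, 21), (32, 3)}

Filtering on F ≥ B leaves {(15, 11), (19, 6), (24, 21), (32, 3)}.
Filtering on F ≤ 26 leaves {(1, 18), (1, 40), (1, 8), (16, 40), (20, 3), (21, 18), (21, 40), (21, 8), (26, 15), (8, 33)}.
Difference: {(15, 11), (19, 6), (24, 21), (32, 3)} with {(1, 18), (1, 40), (1, 8), (16, 40), (20, 3), (21, 18), (21, 40), (21, 8), (26, 15), (8, 33)} → {(15, 11), (19, 6), (24, 21), (32, 3)}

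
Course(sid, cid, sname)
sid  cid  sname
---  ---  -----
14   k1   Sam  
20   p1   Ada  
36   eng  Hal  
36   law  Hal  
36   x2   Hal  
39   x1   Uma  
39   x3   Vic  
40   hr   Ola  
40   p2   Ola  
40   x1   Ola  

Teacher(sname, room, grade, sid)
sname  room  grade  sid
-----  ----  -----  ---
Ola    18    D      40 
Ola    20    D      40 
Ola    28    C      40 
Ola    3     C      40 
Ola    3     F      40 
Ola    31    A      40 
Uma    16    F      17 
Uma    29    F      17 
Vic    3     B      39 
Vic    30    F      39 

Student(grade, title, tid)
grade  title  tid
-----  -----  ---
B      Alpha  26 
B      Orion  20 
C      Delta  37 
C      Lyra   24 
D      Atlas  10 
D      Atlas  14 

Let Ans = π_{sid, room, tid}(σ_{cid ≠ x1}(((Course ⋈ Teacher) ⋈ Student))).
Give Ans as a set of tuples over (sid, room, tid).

{(39, 3, 20), (39, 3, 26), (40, 18, 10), (40, 18, 14), (40, 20, 10), (40, 20, 14), (40, 28, 24), (40, 28, 37), (40, 3, 24), (40, 3, 37)}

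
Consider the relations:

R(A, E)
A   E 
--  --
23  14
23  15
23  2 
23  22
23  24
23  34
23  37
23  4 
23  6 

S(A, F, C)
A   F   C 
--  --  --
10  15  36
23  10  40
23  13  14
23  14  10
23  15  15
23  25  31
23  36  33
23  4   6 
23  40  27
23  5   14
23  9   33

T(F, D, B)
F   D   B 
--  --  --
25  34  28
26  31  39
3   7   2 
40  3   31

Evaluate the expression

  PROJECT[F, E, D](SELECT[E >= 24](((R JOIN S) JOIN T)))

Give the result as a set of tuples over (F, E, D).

Natural join on A: {(23, 14, 10, 40), (23, 14, 13, 14), (23, 14, 14, 10), (23, 14, 15, 15), (23, 14, 25, 31), (23, 14, 36, 33), (23, 14, 4, 6), (23, 14, 40, 27), (23, 14, 5, 14), (23, 14, 9, 33), (23, 15, 10, 40), (23, 15, 13, 14), (23, 15, 14, 10), (23, 15, 15, 15), (23, 15, 25, 31), (23, 15, 36, 33), (23, 15, 4, 6), (23, 15, 40, 27), (23, 15, 5, 14), (23, 15, 9, 33), (23, 2, 10, 40), (23, 2, 13, 14), (23, 2, 14, 10), (23, 2, 15, 15), (23, 2, 25, 31), (23, 2, 36, 33), (23, 2, 4, 6), (23, 2, 40, 27), (23, 2, 5, 14), (23, 2, 9, 33), (23, 22, 10, 40), (23, 22, 13, 14), (23, 22, 14, 10), (23, 22, 15, 15), (23, 22, 25, 31), (23, 22, 36, 33), (23, 22, 4, 6), (23, 22, 40, 27), (23, 22, 5, 14), (23, 22, 9, 33), (23, 24, 10, 40), (23, 24, 13, 14), (23, 24, 14, 10), (23, 24, 15, 15), (23, 24, 25, 31), (23, 24, 36, 33), (23, 24, 4, 6), (23, 24, 40, 27), (23, 24, 5, 14), (23, 24, 9, 33), (23, 34, 10, 40), (23, 34, 13, 14), (23, 34, 14, 10), (23, 34, 15, 15), (23, 34, 25, 31), (23, 34, 36, 33), (23, 34, 4, 6), (23, 34, 40, 27), (23, 34, 5, 14), (23, 34, 9, 33), (23, 37, 10, 40), (23, 37, 13, 14), (23, 37, 14, 10), (23, 37, 15, 15), (23, 37, 25, 31), (23, 37, 36, 33), (23, 37, 4, 6), (23, 37, 40, 27), (23, 37, 5, 14), (23, 37, 9, 33), (23, 4, 10, 40), (23, 4, 13, 14), (23, 4, 14, 10), (23, 4, 15, 15), (23, 4, 25, 31), (23, 4, 36, 33), (23, 4, 4, 6), (23, 4, 40, 27), (23, 4, 5, 14), (23, 4, 9, 33), (23, 6, 10, 40), (23, 6, 13, 14), (23, 6, 14, 10), (23, 6, 15, 15), (23, 6, 25, 31), (23, 6, 36, 33), (23, 6, 4, 6), (23, 6, 40, 27), (23, 6, 5, 14), (23, 6, 9, 33)}
Natural join on F: {(23, 14, 25, 31, 34, 28), (23, 14, 40, 27, 3, 31), (23, 15, 25, 31, 34, 28), (23, 15, 40, 27, 3, 31), (23, 2, 25, 31, 34, 28), (23, 2, 40, 27, 3, 31), (23, 22, 25, 31, 34, 28), (23, 22, 40, 27, 3, 31), (23, 24, 25, 31, 34, 28), (23, 24, 40, 27, 3, 31), (23, 34, 25, 31, 34, 28), (23, 34, 40, 27, 3, 31), (23, 37, 25, 31, 34, 28), (23, 37, 40, 27, 3, 31), (23, 4, 25, 31, 34, 28), (23, 4, 40, 27, 3, 31), (23, 6, 25, 31, 34, 28), (23, 6, 40, 27, 3, 31)}
σ[E >= 24]: keep tuples satisfying E >= 24 → {(23, 24, 25, 31, 34, 28), (23, 24, 40, 27, 3, 31), (23, 34, 25, 31, 34, 28), (23, 34, 40, 27, 3, 31), (23, 37, 25, 31, 34, 28), (23, 37, 40, 27, 3, 31)}
Projecting to F, E, D: {(25, 24, 34), (25, 34, 34), (25, 37, 34), (40, 24, 3), (40, 34, 3), (40, 37, 3)}

{(25, 24, 34), (25, 34, 34), (25, 37, 34), (40, 24, 3), (40, 34, 3), (40, 37, 3)}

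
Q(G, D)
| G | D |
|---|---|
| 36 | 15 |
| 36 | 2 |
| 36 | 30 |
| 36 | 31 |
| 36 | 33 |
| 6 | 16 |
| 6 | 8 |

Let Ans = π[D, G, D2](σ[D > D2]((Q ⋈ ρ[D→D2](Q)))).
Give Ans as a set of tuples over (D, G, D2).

ρ[D→D2]: schema becomes (G, D2); tuples unchanged.
Joining Q and ρ[D→D2](Q) on G yields {(36, 15, 15), (36, 15, 2), (36, 15, 30), (36, 15, 31), (36, 15, 33), (36, 2, 15), (36, 2, 2), (36, 2, 30), (36, 2, 31), (36, 2, 33), (36, 30, 15), (36, 30, 2), (36, 30, 30), (36, 30, 31), (36, 30, 33), (36, 31, 15), (36, 31, 2), (36, 31, 30), (36, 31, 31), (36, 31, 33), (36, 33, 15), (36, 33, 2), (36, 33, 30), (36, 33, 31), (36, 33, 33), (6, 16, 16), (6, 16, 8), (6, 8, 16), (6, 8, 8)}.
Filtering on D > D2 leaves {(36, 15, 2), (36, 30, 15), (36, 30, 2), (36, 31, 15), (36, 31, 2), (36, 31, 30), (36, 33, 15), (36, 33, 2), (36, 33, 30), (36, 33, 31), (6, 16, 8)}.
Keep only column(s) D, G, D2: {(15, 36, 2), (16, 6, 8), (30, 36, 15), (30, 36, 2), (31, 36, 15), (31, 36, 2), (31, 36, 30), (33, 36, 15), (33, 36, 2), (33, 36, 30), (33, 36, 31)}

{(15, 36, 2), (16, 6, 8), (30, 36, 15), (30, 36, 2), (31, 36, 15), (31, 36, 2), (31, 36, 30), (33, 36, 15), (33, 36, 2), (33, 36, 30), (33, 36, 31)}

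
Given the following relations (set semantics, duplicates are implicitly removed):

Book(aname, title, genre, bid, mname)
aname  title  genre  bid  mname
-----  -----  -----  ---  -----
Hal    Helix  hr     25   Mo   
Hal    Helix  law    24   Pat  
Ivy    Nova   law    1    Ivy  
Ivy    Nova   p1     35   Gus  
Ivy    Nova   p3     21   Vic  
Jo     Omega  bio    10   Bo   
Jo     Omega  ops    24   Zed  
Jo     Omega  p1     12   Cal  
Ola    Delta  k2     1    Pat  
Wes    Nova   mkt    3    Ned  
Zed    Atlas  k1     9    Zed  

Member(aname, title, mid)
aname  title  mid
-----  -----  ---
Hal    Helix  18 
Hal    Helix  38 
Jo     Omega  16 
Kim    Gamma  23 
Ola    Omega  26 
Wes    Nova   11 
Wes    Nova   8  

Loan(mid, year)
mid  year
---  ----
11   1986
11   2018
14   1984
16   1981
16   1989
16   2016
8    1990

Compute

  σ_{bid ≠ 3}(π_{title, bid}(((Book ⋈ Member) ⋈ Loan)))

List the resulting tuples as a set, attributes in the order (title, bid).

{(Omega, 10), (Omega, 12), (Omega, 24)}

Natural join on aname, title: {(Hal, Helix, hr, 25, Mo, 18), (Hal, Helix, hr, 25, Mo, 38), (Hal, Helix, law, 24, Pat, 18), (Hal, Helix, law, 24, Pat, 38), (Jo, Omega, bio, 10, Bo, 16), (Jo, Omega, ops, 24, Zed, 16), (Jo, Omega, p1, 12, Cal, 16), (Wes, Nova, mkt, 3, Ned, 11), (Wes, Nova, mkt, 3, Ned, 8)}
Natural join on mid: {(Jo, Omega, bio, 10, Bo, 16, 1981), (Jo, Omega, bio, 10, Bo, 16, 1989), (Jo, Omega, bio, 10, Bo, 16, 2016), (Jo, Omega, ops, 24, Zed, 16, 1981), (Jo, Omega, ops, 24, Zed, 16, 1989), (Jo, Omega, ops, 24, Zed, 16, 2016), (Jo, Omega, p1, 12, Cal, 16, 1981), (Jo, Omega, p1, 12, Cal, 16, 1989), (Jo, Omega, p1, 12, Cal, 16, 2016), (Wes, Nova, mkt, 3, Ned, 11, 1986), (Wes, Nova, mkt, 3, Ned, 11, 2018), (Wes, Nova, mkt, 3, Ned, 8, 1990)}
π_{title, bid} gives {(Nova, 3), (Omega, 10), (Omega, 12), (Omega, 24)} (8 duplicate(s) eliminated).
σ[bid ≠ 3]: keep tuples satisfying bid ≠ 3 → {(Omega, 10), (Omega, 12), (Omega, 24)}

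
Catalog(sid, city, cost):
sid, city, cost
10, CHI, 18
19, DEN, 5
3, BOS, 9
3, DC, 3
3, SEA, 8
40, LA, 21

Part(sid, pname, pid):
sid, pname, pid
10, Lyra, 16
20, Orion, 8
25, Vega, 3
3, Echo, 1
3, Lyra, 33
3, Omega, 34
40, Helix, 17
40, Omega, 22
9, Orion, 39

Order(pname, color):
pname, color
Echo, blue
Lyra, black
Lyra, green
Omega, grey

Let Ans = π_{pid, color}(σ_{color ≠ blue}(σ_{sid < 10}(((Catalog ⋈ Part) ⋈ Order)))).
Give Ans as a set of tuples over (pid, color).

{(33, black), (33, green), (34, grey)}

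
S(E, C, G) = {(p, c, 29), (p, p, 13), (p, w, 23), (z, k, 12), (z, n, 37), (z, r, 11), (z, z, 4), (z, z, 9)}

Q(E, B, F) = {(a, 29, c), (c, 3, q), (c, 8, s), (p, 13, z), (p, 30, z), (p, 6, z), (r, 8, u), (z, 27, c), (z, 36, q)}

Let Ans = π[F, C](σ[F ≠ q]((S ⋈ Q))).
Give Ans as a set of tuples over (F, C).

Joining S and Q on E yields {(p, c, 29, 13, z), (p, c, 29, 30, z), (p, c, 29, 6, z), (p, p, 13, 13, z), (p, p, 13, 30, z), (p, p, 13, 6, z), (p, w, 23, 13, z), (p, w, 23, 30, z), (p, w, 23, 6, z), (z, k, 12, 27, c), (z, k, 12, 36, q), (z, n, 37, 27, c), (z, n, 37, 36, q), (z, r, 11, 27, c), (z, r, 11, 36, q), (z, z, 4, 27, c), (z, z, 4, 36, q), (z, z, 9, 27, c), (z, z, 9, 36, q)}.
Apply σ_{F ≠ q}; surviving tuples: {(p, c, 29, 13, z), (p, c, 29, 30, z), (p, c, 29, 6, z), (p, p, 13, 13, z), (p, p, 13, 30, z), (p, p, 13, 6, z), (p, w, 23, 13, z), (p, w, 23, 30, z), (p, w, 23, 6, z), (z, k, 12, 27, c), (z, n, 37, 27, c), (z, r, 11, 27, c), (z, z, 4, 27, c), (z, z, 9, 27, c)}
Keep only column(s) F, C (7 duplicate(s) eliminated): {(c, k), (c, n), (c, r), (c, z), (z, c), (z, p), (z, w)}

{(c, k), (c, n), (c, r), (c, z), (z, c), (z, p), (z, w)}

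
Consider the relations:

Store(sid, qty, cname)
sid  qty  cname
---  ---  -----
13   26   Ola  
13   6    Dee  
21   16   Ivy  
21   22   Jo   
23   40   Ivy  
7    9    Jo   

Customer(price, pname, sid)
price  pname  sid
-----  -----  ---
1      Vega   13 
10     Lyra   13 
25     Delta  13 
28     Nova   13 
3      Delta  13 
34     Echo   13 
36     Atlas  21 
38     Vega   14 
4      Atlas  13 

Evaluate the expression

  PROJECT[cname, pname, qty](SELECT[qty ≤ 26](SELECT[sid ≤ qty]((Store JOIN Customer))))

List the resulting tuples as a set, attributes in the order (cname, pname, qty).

{(Jo, Atlas, 22), (Ola, Atlas, 26), (Ola, Delta, 26), (Ola, Echo, 26), (Ola, Lyra, 26), (Ola, Nova, 26), (Ola, Vega, 26)}

Natural join on sid: {(13, 26, Ola, 1, Vega), (13, 26, Ola, 10, Lyra), (13, 26, Ola, 25, Delta), (13, 26, Ola, 28, Nova), (13, 26, Ola, 3, Delta), (13, 26, Ola, 34, Echo), (13, 26, Ola, 4, Atlas), (13, 6, Dee, 1, Vega), (13, 6, Dee, 10, Lyra), (13, 6, Dee, 25, Delta), (13, 6, Dee, 28, Nova), (13, 6, Dee, 3, Delta), (13, 6, Dee, 34, Echo), (13, 6, Dee, 4, Atlas), (21, 16, Ivy, 36, Atlas), (21, 22, Jo, 36, Atlas)}
σ[sid ≤ qty]: keep tuples satisfying sid ≤ qty → {(13, 26, Ola, 1, Vega), (13, 26, Ola, 10, Lyra), (13, 26, Ola, 25, Delta), (13, 26, Ola, 28, Nova), (13, 26, Ola, 3, Delta), (13, 26, Ola, 34, Echo), (13, 26, Ola, 4, Atlas), (21, 22, Jo, 36, Atlas)}
σ[qty ≤ 26]: keep tuples satisfying qty ≤ 26 → {(13, 26, Ola, 1, Vega), (13, 26, Ola, 10, Lyra), (13, 26, Ola, 25, Delta), (13, 26, Ola, 28, Nova), (13, 26, Ola, 3, Delta), (13, 26, Ola, 34, Echo), (13, 26, Ola, 4, Atlas), (21, 22, Jo, 36, Atlas)}
π[cname, pname, qty]: project onto (cname, pname, qty) (1 duplicate(s) eliminated) → {(Jo, Atlas, 22), (Ola, Atlas, 26), (Ola, Delta, 26), (Ola, Echo, 26), (Ola, Lyra, 26), (Ola, Nova, 26), (Ola, Vega, 26)}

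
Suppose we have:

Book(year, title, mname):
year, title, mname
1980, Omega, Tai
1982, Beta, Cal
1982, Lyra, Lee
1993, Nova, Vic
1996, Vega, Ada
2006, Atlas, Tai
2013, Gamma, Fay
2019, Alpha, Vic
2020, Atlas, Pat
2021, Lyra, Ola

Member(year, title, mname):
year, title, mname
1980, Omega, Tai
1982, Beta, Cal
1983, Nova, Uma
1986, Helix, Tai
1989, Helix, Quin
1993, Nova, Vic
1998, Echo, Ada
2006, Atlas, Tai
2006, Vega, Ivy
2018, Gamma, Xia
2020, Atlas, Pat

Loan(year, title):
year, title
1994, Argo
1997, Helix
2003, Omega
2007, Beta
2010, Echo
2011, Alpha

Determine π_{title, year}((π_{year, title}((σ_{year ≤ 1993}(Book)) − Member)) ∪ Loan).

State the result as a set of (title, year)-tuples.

Filtering on year ≤ 1993 leaves {(1980, Omega, Tai), (1982, Beta, Cal), (1982, Lyra, Lee), (1993, Nova, Vic)}.
Set difference of the two operands is {(1982, Lyra, Lee)}.
Projecting to year, title: {(1982, Lyra)}
Set union of the two operands is {(1982, Lyra), (1994, Argo), (1997, Helix), (2003, Omega), (2007, Beta), (2010, Echo), (2011, Alpha)}.
Projecting to title, year: {(Alpha, 2011), (Argo, 1994), (Beta, 2007), (Echo, 2010), (Helix, 1997), (Lyra, 1982), (Omega, 2003)}

{(Alpha, 2011), (Argo, 1994), (Beta, 2007), (Echo, 2010), (Helix, 1997), (Lyra, 1982), (Omega, 2003)}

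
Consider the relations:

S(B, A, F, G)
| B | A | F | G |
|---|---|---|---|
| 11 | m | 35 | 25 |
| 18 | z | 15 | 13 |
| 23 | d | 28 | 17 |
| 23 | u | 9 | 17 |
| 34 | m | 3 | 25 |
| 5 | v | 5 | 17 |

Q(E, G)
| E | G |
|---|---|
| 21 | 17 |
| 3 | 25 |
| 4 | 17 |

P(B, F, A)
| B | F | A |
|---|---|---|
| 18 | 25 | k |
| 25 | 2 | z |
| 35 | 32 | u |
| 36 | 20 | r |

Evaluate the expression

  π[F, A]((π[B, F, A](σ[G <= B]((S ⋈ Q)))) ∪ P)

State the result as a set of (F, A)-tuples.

{(2, z), (20, r), (25, k), (28, d), (3, m), (32, u), (9, u)}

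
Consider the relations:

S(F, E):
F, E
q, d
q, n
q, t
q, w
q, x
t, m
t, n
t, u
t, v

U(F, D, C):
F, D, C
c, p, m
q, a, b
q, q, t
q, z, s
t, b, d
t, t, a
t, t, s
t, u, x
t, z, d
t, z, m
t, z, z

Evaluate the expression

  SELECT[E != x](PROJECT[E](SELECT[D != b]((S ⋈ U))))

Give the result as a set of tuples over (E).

{d, m, n, t, u, v, w}

Natural join on F: {(q, d, a, b), (q, d, q, t), (q, d, z, s), (q, n, a, b), (q, n, q, t), (q, n, z, s), (q, t, a, b), (q, t, q, t), (q, t, z, s), (q, w, a, b), (q, w, q, t), (q, w, z, s), (q, x, a, b), (q, x, q, t), (q, x, z, s), (t, m, b, d), (t, m, t, a), (t, m, t, s), (t, m, u, x), (t, m, z, d), (t, m, z, m), (t, m, z, z), (t, n, b, d), (t, n, t, a), (t, n, t, s), (t, n, u, x), (t, n, z, d), (t, n, z, m), (t, n, z, z), (t, u, b, d), (t, u, t, a), (t, u, t, s), (t, u, u, x), (t, u, z, d), (t, u, z, m), (t, u, z, z), (t, v, b, d), (t, v, t, a), (t, v, t, s), (t, v, u, x), (t, v, z, d), (t, v, z, m), (t, v, z, z)}
Filtering on D != b leaves {(q, d, a, b), (q, d, q, t), (q, d, z, s), (q, n, a, b), (q, n, q, t), (q, n, z, s), (q, t, a, b), (q, t, q, t), (q, t, z, s), (q, w, a, b), (q, w, q, t), (q, w, z, s), (q, x, a, b), (q, x, q, t), (q, x, z, s), (t, m, t, a), (t, m, t, s), (t, m, u, x), (t, m, z, d), (t, m, z, m), (t, m, z, z), (t, n, t, a), (t, n, t, s), (t, n, u, x), (t, n, z, d), (t, n, z, m), (t, n, z, z), (t, u, t, a), (t, u, t, s), (t, u, u, x), (t, u, z, d), (t, u, z, m), (t, u, z, z), (t, v, t, a), (t, v, t, s), (t, v, u, x), (t, v, z, d), (t, v, z, m), (t, v, z, z)}.
Projecting to E (31 duplicate(s) eliminated): {d, m, n, t, u, v, w, x}
Filtering on E != x leaves {d, m, n, t, u, v, w}.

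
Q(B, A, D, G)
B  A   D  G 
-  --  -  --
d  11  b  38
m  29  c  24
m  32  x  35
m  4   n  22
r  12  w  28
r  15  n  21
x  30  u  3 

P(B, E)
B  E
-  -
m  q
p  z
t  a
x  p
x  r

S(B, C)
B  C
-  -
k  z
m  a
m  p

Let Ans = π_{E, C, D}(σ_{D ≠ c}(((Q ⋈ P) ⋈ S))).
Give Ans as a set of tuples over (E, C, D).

{(q, a, n), (q, a, x), (q, p, n), (q, p, x)}

Joining Q and P on B yields {(m, 29, c, 24, q), (m, 32, x, 35, q), (m, 4, n, 22, q), (x, 30, u, 3, p), (x, 30, u, 3, r)}.
Joining (Q ⋈ P) and S on B yields {(m, 29, c, 24, q, a), (m, 29, c, 24, q, p), (m, 32, x, 35, q, a), (m, 32, x, 35, q, p), (m, 4, n, 22, q, a), (m, 4, n, 22, q, p)}.
Selection D ≠ c: {(m, 32, x, 35, q, a), (m, 32, x, 35, q, p), (m, 4, n, 22, q, a), (m, 4, n, 22, q, p)}
Keep only column(s) E, C, D: {(q, a, n), (q, a, x), (q, p, n), (q, p, x)}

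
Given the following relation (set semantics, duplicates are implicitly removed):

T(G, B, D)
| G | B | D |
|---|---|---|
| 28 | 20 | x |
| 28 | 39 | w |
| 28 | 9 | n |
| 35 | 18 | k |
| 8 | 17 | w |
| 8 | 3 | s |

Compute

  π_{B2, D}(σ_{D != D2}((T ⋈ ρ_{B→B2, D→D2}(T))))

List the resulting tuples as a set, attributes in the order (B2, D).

ρ[B→B2, D→D2]: schema becomes (G, B2, D2); tuples unchanged.
Natural join on G: {(28, 20, x, 20, x), (28, 20, x, 39, w), (28, 20, x, 9, n), (28, 39, w, 20, x), (28, 39, w, 39, w), (28, 39, w, 9, n), (28, 9, n, 20, x), (28, 9, n, 39, w), (28, 9, n, 9, n), (35, 18, k, 18, k), (8, 17, w, 17, w), (8, 17, w, 3, s), (8, 3, s, 17, w), (8, 3, s, 3, s)}
Selection D != D2: {(28, 20, x, 39, w), (28, 20, x, 9, n), (28, 39, w, 20, x), (28, 39, w, 9, n), (28, 9, n, 20, x), (28, 9, n, 39, w), (8, 17, w, 3, s), (8, 3, s, 17, w)}
π[B2, D]: project onto (B2, D) → {(17, s), (20, n), (20, w), (3, w), (39, n), (39, x), (9, w), (9, x)}

{(17, s), (20, n), (20, w), (3, w), (39, n), (39, x), (9, w), (9, x)}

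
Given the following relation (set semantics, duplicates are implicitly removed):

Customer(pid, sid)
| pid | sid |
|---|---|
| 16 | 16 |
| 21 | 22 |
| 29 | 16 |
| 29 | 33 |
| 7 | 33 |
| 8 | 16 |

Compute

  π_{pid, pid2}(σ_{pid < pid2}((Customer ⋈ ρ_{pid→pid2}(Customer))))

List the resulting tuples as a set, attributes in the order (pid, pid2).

ρ[pid→pid2]: schema becomes (pid2, sid); tuples unchanged.
Natural join on sid: {(16, 16, 16), (16, 16, 29), (16, 16, 8), (21, 22, 21), (29, 16, 16), (29, 16, 29), (29, 16, 8), (29, 33, 29), (29, 33, 7), (7, 33, 29), (7, 33, 7), (8, 16, 16), (8, 16, 29), (8, 16, 8)}
Apply σ_{pid < pid2}; surviving tuples: {(16, 16, 29), (7, 33, 29), (8, 16, 16), (8, 16, 29)}
Keep only column(s) pid, pid2: {(16, 29), (7, 29), (8, 16), (8, 29)}

{(16, 29), (7, 29), (8, 16), (8, 29)}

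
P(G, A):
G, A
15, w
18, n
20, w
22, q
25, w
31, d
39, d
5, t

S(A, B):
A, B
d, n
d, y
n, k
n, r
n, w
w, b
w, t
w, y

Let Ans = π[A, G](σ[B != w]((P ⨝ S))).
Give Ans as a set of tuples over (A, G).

{(d, 31), (d, 39), (n, 18), (w, 15), (w, 20), (w, 25)}

P ⋈ S (natural join on A): {(15, w, b), (15, w, t), (15, w, y), (18, n, k), (18, n, r), (18, n, w), (20, w, b), (20, w, t), (20, w, y), (25, w, b), (25, w, t), (25, w, y), (31, d, n), (31, d, y), (39, d, n), (39, d, y)}
Filtering on B != w leaves {(15, w, b), (15, w, t), (15, w, y), (18, n, k), (18, n, r), (20, w, b), (20, w, t), (20, w, y), (25, w, b), (25, w, t), (25, w, y), (31, d, n), (31, d, y), (39, d, n), (39, d, y)}.
Projecting to A, G (9 duplicate(s) eliminated): {(d, 31), (d, 39), (n, 18), (w, 15), (w, 20), (w, 25)}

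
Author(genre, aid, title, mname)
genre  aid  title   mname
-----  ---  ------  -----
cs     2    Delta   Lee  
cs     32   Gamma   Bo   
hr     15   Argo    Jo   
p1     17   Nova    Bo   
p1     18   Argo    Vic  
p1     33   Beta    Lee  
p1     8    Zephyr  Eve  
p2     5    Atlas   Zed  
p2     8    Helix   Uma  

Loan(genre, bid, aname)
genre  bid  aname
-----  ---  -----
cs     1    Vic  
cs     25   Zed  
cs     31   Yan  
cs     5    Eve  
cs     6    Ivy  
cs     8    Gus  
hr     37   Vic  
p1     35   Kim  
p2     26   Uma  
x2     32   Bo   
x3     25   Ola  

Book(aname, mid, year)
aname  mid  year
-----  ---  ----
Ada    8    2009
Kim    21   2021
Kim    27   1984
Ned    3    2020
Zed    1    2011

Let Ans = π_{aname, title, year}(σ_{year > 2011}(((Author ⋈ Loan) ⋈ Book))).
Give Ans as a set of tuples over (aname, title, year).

{(Kim, Argo, 2021), (Kim, Beta, 2021), (Kim, Nova, 2021), (Kim, Zephyr, 2021)}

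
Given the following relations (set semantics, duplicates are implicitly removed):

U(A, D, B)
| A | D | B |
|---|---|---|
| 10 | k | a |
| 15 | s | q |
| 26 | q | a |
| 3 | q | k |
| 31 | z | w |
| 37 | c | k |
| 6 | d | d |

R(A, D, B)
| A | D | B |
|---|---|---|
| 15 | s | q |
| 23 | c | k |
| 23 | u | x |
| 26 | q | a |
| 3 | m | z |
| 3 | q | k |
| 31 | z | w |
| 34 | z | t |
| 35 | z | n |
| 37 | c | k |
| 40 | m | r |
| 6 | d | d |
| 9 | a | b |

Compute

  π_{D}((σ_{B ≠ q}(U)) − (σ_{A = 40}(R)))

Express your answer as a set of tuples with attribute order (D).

{c, d, k, q, z}

σ[B ≠ q]: keep tuples satisfying B ≠ q → {(10, k, a), (26, q, a), (3, q, k), (31, z, w), (37, c, k), (6, d, d)}
σ[A = 40]: keep tuples satisfying A = 40 → {(40, m, r)}
Taking the difference: {(10, k, a), (26, q, a), (3, q, k), (31, z, w), (37, c, k), (6, d, d)}
π[D]: project onto (D) (1 duplicate(s) eliminated) → {c, d, k, q, z}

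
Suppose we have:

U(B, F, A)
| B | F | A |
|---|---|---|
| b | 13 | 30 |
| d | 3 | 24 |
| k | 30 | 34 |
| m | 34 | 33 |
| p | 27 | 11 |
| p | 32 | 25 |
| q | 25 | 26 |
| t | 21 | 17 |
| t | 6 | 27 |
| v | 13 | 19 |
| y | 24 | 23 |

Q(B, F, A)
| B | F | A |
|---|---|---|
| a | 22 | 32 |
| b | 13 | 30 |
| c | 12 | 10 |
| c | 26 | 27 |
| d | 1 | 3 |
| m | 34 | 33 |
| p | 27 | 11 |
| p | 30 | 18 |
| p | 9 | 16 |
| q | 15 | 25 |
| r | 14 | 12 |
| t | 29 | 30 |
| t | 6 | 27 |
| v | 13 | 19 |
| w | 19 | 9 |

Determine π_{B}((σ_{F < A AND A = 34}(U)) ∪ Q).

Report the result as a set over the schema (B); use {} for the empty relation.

{a, b, c, d, k, m, p, q, r, t, v, w}

Apply σ_{F < A AND A = 34}; surviving tuples: {(k, 30, 34)}
Taking the union: {(a, 22, 32), (b, 13, 30), (c, 12, 10), (c, 26, 27), (d, 1, 3), (k, 30, 34), (m, 34, 33), (p, 27, 11), (p, 30, 18), (p, 9, 16), (q, 15, 25), (r, 14, 12), (t, 29, 30), (t, 6, 27), (v, 13, 19), (w, 19, 9)}
Projecting to B (4 duplicate(s) eliminated): {a, b, c, d, k, m, p, q, r, t, v, w}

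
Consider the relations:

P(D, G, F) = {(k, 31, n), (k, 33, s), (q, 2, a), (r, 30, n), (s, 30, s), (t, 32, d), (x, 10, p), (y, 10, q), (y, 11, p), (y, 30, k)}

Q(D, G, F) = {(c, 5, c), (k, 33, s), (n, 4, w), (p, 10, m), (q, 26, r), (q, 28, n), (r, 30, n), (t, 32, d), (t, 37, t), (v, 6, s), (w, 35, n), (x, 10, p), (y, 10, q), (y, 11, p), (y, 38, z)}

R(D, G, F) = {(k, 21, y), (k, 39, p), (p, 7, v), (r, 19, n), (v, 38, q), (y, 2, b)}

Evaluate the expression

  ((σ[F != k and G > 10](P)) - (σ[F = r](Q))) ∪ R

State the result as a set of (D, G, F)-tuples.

{(k, 21, y), (k, 31, n), (k, 33, s), (k, 39, p), (p, 7, v), (r, 19, n), (r, 30, n), (s, 30, s), (t, 32, d), (v, 38, q), (y, 11, p), (y, 2, b)}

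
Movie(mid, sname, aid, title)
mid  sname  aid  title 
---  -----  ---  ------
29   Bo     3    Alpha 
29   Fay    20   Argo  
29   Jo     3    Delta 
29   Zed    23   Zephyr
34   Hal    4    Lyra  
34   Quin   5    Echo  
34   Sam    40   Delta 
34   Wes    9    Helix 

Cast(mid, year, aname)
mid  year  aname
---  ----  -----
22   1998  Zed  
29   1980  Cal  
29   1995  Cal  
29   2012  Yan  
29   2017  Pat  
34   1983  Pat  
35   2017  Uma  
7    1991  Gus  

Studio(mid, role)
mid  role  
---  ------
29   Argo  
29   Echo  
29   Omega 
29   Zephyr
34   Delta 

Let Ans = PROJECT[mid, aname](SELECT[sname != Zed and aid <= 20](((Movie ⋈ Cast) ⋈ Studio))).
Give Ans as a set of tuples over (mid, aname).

{(29, Cal), (29, Pat), (29, Yan), (34, Pat)}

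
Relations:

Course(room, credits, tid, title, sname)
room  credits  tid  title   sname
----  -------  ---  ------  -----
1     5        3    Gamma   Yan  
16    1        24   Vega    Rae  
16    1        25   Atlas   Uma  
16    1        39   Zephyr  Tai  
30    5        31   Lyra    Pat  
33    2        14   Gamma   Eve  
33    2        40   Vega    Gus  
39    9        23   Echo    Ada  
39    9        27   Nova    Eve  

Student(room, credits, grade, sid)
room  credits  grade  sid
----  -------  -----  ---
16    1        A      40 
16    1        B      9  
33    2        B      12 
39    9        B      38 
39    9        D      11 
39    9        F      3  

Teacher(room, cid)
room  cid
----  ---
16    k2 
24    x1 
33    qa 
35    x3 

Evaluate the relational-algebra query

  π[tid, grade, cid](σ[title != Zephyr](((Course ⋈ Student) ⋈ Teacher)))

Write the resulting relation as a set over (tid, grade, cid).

{(14, B, qa), (24, A, k2), (24, B, k2), (25, A, k2), (25, B, k2), (40, B, qa)}

Joining Course and Student on room, credits yields {(16, 1, 24, Vega, Rae, A, 40), (16, 1, 24, Vega, Rae, B, 9), (16, 1, 25, Atlas, Uma, A, 40), (16, 1, 25, Atlas, Uma, B, 9), (16, 1, 39, Zephyr, Tai, A, 40), (16, 1, 39, Zephyr, Tai, B, 9), (33, 2, 14, Gamma, Eve, B, 12), (33, 2, 40, Vega, Gus, B, 12), (39, 9, 23, Echo, Ada, B, 38), (39, 9, 23, Echo, Ada, D, 11), (39, 9, 23, Echo, Ada, F, 3), (39, 9, 27, Nova, Eve, B, 38), (39, 9, 27, Nova, Eve, D, 11), (39, 9, 27, Nova, Eve, F, 3)}.
Joining (Course ⋈ Student) and Teacher on room yields {(16, 1, 24, Vega, Rae, A, 40, k2), (16, 1, 24, Vega, Rae, B, 9, k2), (16, 1, 25, Atlas, Uma, A, 40, k2), (16, 1, 25, Atlas, Uma, B, 9, k2), (16, 1, 39, Zephyr, Tai, A, 40, k2), (16, 1, 39, Zephyr, Tai, B, 9, k2), (33, 2, 14, Gamma, Eve, B, 12, qa), (33, 2, 40, Vega, Gus, B, 12, qa)}.
Apply σ_{title != Zephyr}; surviving tuples: {(16, 1, 24, Vega, Rae, A, 40, k2), (16, 1, 24, Vega, Rae, B, 9, k2), (16, 1, 25, Atlas, Uma, A, 40, k2), (16, 1, 25, Atlas, Uma, B, 9, k2), (33, 2, 14, Gamma, Eve, B, 12, qa), (33, 2, 40, Vega, Gus, B, 12, qa)}
π[tid, grade, cid]: project onto (tid, grade, cid) → {(14, B, qa), (24, A, k2), (24, B, k2), (25, A, k2), (25, B, k2), (40, B, qa)}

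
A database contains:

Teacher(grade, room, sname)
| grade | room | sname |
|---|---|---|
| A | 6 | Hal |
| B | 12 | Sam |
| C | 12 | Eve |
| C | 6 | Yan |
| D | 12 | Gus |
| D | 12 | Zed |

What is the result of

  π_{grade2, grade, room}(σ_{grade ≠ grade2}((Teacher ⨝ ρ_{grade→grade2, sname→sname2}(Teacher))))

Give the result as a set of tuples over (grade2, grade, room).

{(A, C, 6), (B, C, 12), (B, D, 12), (C, A, 6), (C, B, 12), (C, D, 12), (D, B, 12), (D, C, 12)}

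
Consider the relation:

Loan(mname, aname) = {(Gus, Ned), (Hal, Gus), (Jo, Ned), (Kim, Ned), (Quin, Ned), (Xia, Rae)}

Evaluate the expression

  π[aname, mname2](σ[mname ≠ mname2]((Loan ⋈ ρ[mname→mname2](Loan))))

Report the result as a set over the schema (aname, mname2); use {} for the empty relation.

{(Ned, Gus), (Ned, Jo), (Ned, Kim), (Ned, Quin)}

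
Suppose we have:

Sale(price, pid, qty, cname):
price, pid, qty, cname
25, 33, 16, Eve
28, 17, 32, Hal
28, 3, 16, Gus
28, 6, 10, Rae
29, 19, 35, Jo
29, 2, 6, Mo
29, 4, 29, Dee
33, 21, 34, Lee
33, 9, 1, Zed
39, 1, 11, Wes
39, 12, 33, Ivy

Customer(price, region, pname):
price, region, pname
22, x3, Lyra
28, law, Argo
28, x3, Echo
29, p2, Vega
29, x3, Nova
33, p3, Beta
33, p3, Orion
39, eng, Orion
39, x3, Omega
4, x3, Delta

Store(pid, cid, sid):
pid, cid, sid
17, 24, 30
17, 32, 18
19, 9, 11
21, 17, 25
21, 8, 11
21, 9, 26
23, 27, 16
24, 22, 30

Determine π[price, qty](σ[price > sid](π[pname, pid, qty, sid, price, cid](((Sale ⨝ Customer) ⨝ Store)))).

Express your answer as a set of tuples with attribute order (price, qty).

Natural join on price: {(28, 17, 32, Hal, law, Argo), (28, 17, 32, Hal, x3, Echo), (28, 3, 16, Gus, law, Argo), (28, 3, 16, Gus, x3, Echo), (28, 6, 10, Rae, law, Argo), (28, 6, 10, Rae, x3, Echo), (29, 19, 35, Jo, p2, Vega), (29, 19, 35, Jo, x3, Nova), (29, 2, 6, Mo, p2, Vega), (29, 2, 6, Mo, x3, Nova), (29, 4, 29, Dee, p2, Vega), (29, 4, 29, Dee, x3, Nova), (33, 21, 34, Lee, p3, Beta), (33, 21, 34, Lee, p3, Orion), (33, 9, 1, Zed, p3, Beta), (33, 9, 1, Zed, p3, Orion), (39, 1, 11, Wes, eng, Orion), (39, 1, 11, Wes, x3, Omega), (39, 12, 33, Ivy, eng, Orion), (39, 12, 33, Ivy, x3, Omega)}
Natural join on pid: {(28, 17, 32, Hal, law, Argo, 24, 30), (28, 17, 32, Hal, law, Argo, 32, 18), (28, 17, 32, Hal, x3, Echo, 24, 30), (28, 17, 32, Hal, x3, Echo, 32, 18), (29, 19, 35, Jo, p2, Vega, 9, 11), (29, 19, 35, Jo, x3, Nova, 9, 11), (33, 21, 34, Lee, p3, Beta, 17, 25), (33, 21, 34, Lee, p3, Beta, 8, 11), (33, 21, 34, Lee, p3, Beta, 9, 26), (33, 21, 34, Lee, p3, Orion, 17, 25), (33, 21, 34, Lee, p3, Orion, 8, 11), (33, 21, 34, Lee, p3, Orion, 9, 26)}
π_{pname, pid, qty, sid, price, cid} gives {(Argo, 17, 32, 18, 28, 32), (Argo, 17, 32, 30, 28, 24), (Beta, 21, 34, 11, 33, 8), (Beta, 21, 34, 25, 33, 17), (Beta, 21, 34, 26, 33, 9), (Echo, 17, 32, 18, 28, 32), (Echo, 17, 32, 30, 28, 24), (Nova, 19, 35, 11, 29, 9), (Orion, 21, 34, 11, 33, 8), (Orion, 21, 34, 25, 33, 17), (Orion, 21, 34, 26, 33, 9), (Vega, 19, 35, 11, 29, 9)}.
σ[price > sid]: keep tuples satisfying price > sid → {(Argo, 17, 32, 18, 28, 32), (Beta, 21, 34, 11, 33, 8), (Beta, 21, 34, 25, 33, 17), (Beta, 21, 34, 26, 33, 9), (Echo, 17, 32, 18, 28, 32), (Nova, 19, 35, 11, 29, 9), (Orion, 21, 34, 11, 33, 8), (Orion, 21, 34, 25, 33, 17), (Orion, 21, 34, 26, 33, 9), (Vega, 19, 35, 11, 29, 9)}
π_{price, qty} gives {(28, 32), (29, 35), (33, 34)} (7 duplicate(s) eliminated).

{(28, 32), (29, 35), (33, 34)}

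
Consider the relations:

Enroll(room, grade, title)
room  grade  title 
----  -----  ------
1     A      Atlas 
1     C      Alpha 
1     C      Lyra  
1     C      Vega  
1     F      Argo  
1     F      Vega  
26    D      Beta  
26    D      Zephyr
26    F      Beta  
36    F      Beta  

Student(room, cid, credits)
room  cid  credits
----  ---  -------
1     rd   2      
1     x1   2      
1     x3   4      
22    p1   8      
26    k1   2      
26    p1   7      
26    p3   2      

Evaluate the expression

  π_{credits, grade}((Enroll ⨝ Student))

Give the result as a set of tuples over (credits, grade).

{(2, A), (2, C), (2, D), (2, F), (4, A), (4, C), (4, F), (7, D), (7, F)}

Natural join on room: {(1, A, Atlas, rd, 2), (1, A, Atlas, x1, 2), (1, A, Atlas, x3, 4), (1, C, Alpha, rd, 2), (1, C, Alpha, x1, 2), (1, C, Alpha, x3, 4), (1, C, Lyra, rd, 2), (1, C, Lyra, x1, 2), (1, C, Lyra, x3, 4), (1, C, Vega, rd, 2), (1, C, Vega, x1, 2), (1, C, Vega, x3, 4), (1, F, Argo, rd, 2), (1, F, Argo, x1, 2), (1, F, Argo, x3, 4), (1, F, Vega, rd, 2), (1, F, Vega, x1, 2), (1, F, Vega, x3, 4), (26, D, Beta, k1, 2), (26, D, Beta, p1, 7), (26, D, Beta, p3, 2), (26, D, Zephyr, k1, 2), (26, D, Zephyr, p1, 7), (26, D, Zephyr, p3, 2), (26, F, Beta, k1, 2), (26, F, Beta, p1, 7), (26, F, Beta, p3, 2)}
Projecting to credits, grade (18 duplicate(s) eliminated): {(2, A), (2, C), (2, D), (2, F), (4, A), (4, C), (4, F), (7, D), (7, F)}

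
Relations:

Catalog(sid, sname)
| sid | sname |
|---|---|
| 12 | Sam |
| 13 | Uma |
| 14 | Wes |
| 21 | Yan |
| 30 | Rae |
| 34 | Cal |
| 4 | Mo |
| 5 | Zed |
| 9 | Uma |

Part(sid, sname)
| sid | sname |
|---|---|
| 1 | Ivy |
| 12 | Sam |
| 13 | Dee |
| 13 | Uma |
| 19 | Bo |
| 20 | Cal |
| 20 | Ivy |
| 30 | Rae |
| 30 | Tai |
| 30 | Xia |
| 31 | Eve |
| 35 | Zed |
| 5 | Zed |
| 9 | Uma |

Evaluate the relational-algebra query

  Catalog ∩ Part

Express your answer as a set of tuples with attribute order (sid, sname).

{(12, Sam), (13, Uma), (30, Rae), (5, Zed), (9, Uma)}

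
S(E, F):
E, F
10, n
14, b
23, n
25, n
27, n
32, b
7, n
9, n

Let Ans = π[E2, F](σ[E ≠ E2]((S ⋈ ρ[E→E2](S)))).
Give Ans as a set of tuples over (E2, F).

{(10, n), (14, b), (23, n), (25, n), (27, n), (32, b), (7, n), (9, n)}

ρ[E→E2]: schema becomes (E2, F); tuples unchanged.
Natural join on F: {(10, n, 10), (10, n, 23), (10, n, 25), (10, n, 27), (10, n, 7), (10, n, 9), (14, b, 14), (14, b, 32), (23, n, 10), (23, n, 23), (23, n, 25), (23, n, 27), (23, n, 7), (23, n, 9), (25, n, 10), (25, n, 23), (25, n, 25), (25, n, 27), (25, n, 7), (25, n, 9), (27, n, 10), (27, n, 23), (27, n, 25), (27, n, 27), (27, n, 7), (27, n, 9), (32, b, 14), (32, b, 32), (7, n, 10), (7, n, 23), (7, n, 25), (7, n, 27), (7, n, 7), (7, n, 9), (9, n, 10), (9, n, 23), (9, n, 25), (9, n, 27), (9, n, 7), (9, n, 9)}
Selection E ≠ E2: {(10, n, 23), (10, n, 25), (10, n, 27), (10, n, 7), (10, n, 9), (14, b, 32), (23, n, 10), (23, n, 25), (23, n, 27), (23, n, 7), (23, n, 9), (25, n, 10), (25, n, 23), (25, n, 27), (25, n, 7), (25, n, 9), (27, n, 10), (27, n, 23), (27, n, 25), (27, n, 7), (27, n, 9), (32, b, 14), (7, n, 10), (7, n, 23), (7, n, 25), (7, n, 27), (7, n, 9), (9, n, 10), (9, n, 23), (9, n, 25), (9, n, 27), (9, n, 7)}
π_{E2, F} gives {(10, n), (14, b), (23, n), (25, n), (27, n), (32, b), (7, n), (9, n)} (24 duplicate(s) eliminated).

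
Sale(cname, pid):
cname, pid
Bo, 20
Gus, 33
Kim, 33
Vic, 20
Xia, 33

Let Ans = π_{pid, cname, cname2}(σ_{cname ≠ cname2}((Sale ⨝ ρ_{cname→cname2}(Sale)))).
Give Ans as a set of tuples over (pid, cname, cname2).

{(20, Bo, Vic), (20, Vic, Bo), (33, Gus, Kim), (33, Gus, Xia), (33, Kim, Gus), (33, Kim, Xia), (33, Xia, Gus), (33, Xia, Kim)}

ρ[cname→cname2]: schema becomes (cname2, pid); tuples unchanged.
Natural join on pid: {(Bo, 20, Bo), (Bo, 20, Vic), (Gus, 33, Gus), (Gus, 33, Kim), (Gus, 33, Xia), (Kim, 33, Gus), (Kim, 33, Kim), (Kim, 33, Xia), (Vic, 20, Bo), (Vic, 20, Vic), (Xia, 33, Gus), (Xia, 33, Kim), (Xia, 33, Xia)}
σ[cname ≠ cname2]: keep tuples satisfying cname ≠ cname2 → {(Bo, 20, Vic), (Gus, 33, Kim), (Gus, 33, Xia), (Kim, 33, Gus), (Kim, 33, Xia), (Vic, 20, Bo), (Xia, 33, Gus), (Xia, 33, Kim)}
π_{pid, cname, cname2} gives {(20, Bo, Vic), (20, Vic, Bo), (33, Gus, Kim), (33, Gus, Xia), (33, Kim, Gus), (33, Kim, Xia), (33, Xia, Gus), (33, Xia, Kim)}.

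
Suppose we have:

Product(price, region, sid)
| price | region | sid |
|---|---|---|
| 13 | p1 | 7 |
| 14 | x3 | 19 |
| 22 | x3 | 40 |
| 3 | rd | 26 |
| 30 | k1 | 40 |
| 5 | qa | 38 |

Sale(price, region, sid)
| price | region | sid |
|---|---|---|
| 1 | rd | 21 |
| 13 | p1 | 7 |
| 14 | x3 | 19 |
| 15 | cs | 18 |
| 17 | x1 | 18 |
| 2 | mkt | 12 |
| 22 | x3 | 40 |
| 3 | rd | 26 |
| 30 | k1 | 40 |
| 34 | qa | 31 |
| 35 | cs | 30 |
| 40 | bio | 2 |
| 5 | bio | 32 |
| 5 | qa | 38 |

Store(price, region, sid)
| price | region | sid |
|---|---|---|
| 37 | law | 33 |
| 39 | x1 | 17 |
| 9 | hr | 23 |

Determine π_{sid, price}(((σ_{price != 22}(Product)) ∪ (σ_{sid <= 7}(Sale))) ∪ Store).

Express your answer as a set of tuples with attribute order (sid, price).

{(17, 39), (19, 14), (2, 40), (23, 9), (26, 3), (33, 37), (38, 5), (40, 30), (7, 13)}

Apply σ_{price != 22}; surviving tuples: {(13, p1, 7), (14, x3, 19), (3, rd, 26), (30, k1, 40), (5, qa, 38)}
Apply σ_{sid <= 7}; surviving tuples: {(13, p1, 7), (40, bio, 2)}
Union: {(13, p1, 7), (14, x3, 19), (3, rd, 26), (30, k1, 40), (5, qa, 38)} with {(13, p1, 7), (40, bio, 2)} → {(13, p1, 7), (14, x3, 19), (3, rd, 26), (30, k1, 40), (40, bio, 2), (5, qa, 38)}
Union: {(13, p1, 7), (14, x3, 19), (3, rd, 26), (30, k1, 40), (40, bio, 2), (5, qa, 38)} with {(37, law, 33), (39, x1, 17), (9, hr, 23)} → {(13, p1, 7), (14, x3, 19), (3, rd, 26), (30, k1, 40), (37, law, 33), (39, x1, 17), (40, bio, 2), (5, qa, 38), (9, hr, 23)}
π[sid, price]: project onto (sid, price) → {(17, 39), (19, 14), (2, 40), (23, 9), (26, 3), (33, 37), (38, 5), (40, 30), (7, 13)}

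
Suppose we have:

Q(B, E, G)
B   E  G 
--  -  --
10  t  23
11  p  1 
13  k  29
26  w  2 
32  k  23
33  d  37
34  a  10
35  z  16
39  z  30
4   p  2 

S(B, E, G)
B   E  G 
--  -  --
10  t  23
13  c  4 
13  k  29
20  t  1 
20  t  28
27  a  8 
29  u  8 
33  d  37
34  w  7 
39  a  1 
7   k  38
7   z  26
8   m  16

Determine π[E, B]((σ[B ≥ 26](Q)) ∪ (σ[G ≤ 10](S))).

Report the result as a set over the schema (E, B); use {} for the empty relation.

Selection B ≥ 26: {(26, w, 2), (32, k, 23), (33, d, 37), (34, a, 10), (35, z, 16), (39, z, 30)}
Selection G ≤ 10: {(13, c, 4), (20, t, 1), (27, a, 8), (29, u, 8), (34, w, 7), (39, a, 1)}
Set union of the two operands is {(13, c, 4), (20, t, 1), (26, w, 2), (27, a, 8), (29, u, 8), (32, k, 23), (33, d, 37), (34, a, 10), (34, w, 7), (35, z, 16), (39, a, 1), (39, z, 30)}.
π[E, B]: project onto (E, B) → {(a, 27), (a, 34), (a, 39), (c, 13), (d, 33), (k, 32), (t, 20), (u, 29), (w, 26), (w, 34), (z, 35), (z, 39)}

{(a, 27), (a, 34), (a, 39), (c, 13), (d, 33), (k, 32), (t, 20), (u, 29), (w, 26), (w, 34), (z, 35), (z, 39)}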